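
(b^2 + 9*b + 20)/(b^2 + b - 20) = (b + 4)/(b - 4)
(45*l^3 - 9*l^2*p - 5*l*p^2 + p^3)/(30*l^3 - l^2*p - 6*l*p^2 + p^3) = (3*l + p)/(2*l + p)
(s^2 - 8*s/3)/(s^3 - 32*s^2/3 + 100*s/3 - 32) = s/(s^2 - 8*s + 12)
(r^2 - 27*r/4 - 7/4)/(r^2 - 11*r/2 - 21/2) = (4*r + 1)/(2*(2*r + 3))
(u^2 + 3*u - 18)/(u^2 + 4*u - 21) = (u + 6)/(u + 7)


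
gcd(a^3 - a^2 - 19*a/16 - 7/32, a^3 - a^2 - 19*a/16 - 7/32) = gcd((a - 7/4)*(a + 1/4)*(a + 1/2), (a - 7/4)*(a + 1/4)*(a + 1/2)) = a^3 - a^2 - 19*a/16 - 7/32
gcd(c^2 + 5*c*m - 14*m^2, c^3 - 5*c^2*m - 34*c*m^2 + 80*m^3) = c - 2*m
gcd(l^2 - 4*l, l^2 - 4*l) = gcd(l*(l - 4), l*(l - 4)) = l^2 - 4*l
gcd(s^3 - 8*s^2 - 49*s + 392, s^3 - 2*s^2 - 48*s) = s - 8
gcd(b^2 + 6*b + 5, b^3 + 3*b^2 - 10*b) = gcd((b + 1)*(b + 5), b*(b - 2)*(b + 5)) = b + 5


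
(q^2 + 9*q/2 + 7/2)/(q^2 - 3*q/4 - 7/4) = 2*(2*q + 7)/(4*q - 7)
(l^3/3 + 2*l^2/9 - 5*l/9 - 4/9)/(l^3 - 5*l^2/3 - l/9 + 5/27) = 3*(3*l^3 + 2*l^2 - 5*l - 4)/(27*l^3 - 45*l^2 - 3*l + 5)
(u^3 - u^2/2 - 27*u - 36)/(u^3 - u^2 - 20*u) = (u^2 - 9*u/2 - 9)/(u*(u - 5))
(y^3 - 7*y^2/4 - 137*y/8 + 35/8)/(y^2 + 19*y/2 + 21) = (4*y^2 - 21*y + 5)/(4*(y + 6))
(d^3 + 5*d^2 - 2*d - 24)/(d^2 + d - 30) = (d^3 + 5*d^2 - 2*d - 24)/(d^2 + d - 30)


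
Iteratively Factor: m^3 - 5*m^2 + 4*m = (m - 1)*(m^2 - 4*m) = (m - 4)*(m - 1)*(m)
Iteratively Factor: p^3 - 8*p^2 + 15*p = (p)*(p^2 - 8*p + 15) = p*(p - 3)*(p - 5)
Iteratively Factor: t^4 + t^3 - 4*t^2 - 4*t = (t + 1)*(t^3 - 4*t) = t*(t + 1)*(t^2 - 4) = t*(t + 1)*(t + 2)*(t - 2)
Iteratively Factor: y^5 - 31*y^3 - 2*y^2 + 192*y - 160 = (y + 4)*(y^4 - 4*y^3 - 15*y^2 + 58*y - 40) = (y - 5)*(y + 4)*(y^3 + y^2 - 10*y + 8) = (y - 5)*(y - 2)*(y + 4)*(y^2 + 3*y - 4) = (y - 5)*(y - 2)*(y - 1)*(y + 4)*(y + 4)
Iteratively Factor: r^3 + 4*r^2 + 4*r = (r)*(r^2 + 4*r + 4) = r*(r + 2)*(r + 2)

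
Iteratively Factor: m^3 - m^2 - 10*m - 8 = (m + 1)*(m^2 - 2*m - 8) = (m - 4)*(m + 1)*(m + 2)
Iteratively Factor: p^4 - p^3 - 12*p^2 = (p - 4)*(p^3 + 3*p^2) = p*(p - 4)*(p^2 + 3*p) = p*(p - 4)*(p + 3)*(p)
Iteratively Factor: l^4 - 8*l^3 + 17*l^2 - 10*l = (l)*(l^3 - 8*l^2 + 17*l - 10) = l*(l - 1)*(l^2 - 7*l + 10) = l*(l - 5)*(l - 1)*(l - 2)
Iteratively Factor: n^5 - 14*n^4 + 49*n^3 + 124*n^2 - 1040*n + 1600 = (n - 4)*(n^4 - 10*n^3 + 9*n^2 + 160*n - 400) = (n - 5)*(n - 4)*(n^3 - 5*n^2 - 16*n + 80) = (n - 5)*(n - 4)*(n + 4)*(n^2 - 9*n + 20) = (n - 5)*(n - 4)^2*(n + 4)*(n - 5)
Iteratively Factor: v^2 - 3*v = (v - 3)*(v)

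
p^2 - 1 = (p - 1)*(p + 1)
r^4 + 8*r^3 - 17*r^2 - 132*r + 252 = (r - 3)*(r - 2)*(r + 6)*(r + 7)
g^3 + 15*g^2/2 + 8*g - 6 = (g - 1/2)*(g + 2)*(g + 6)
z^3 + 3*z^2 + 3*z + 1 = (z + 1)^3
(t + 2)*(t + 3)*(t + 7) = t^3 + 12*t^2 + 41*t + 42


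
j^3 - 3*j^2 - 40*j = j*(j - 8)*(j + 5)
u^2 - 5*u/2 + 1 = (u - 2)*(u - 1/2)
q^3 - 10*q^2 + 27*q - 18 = (q - 6)*(q - 3)*(q - 1)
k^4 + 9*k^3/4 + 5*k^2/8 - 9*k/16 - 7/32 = (k - 1/2)*(k + 1/2)^2*(k + 7/4)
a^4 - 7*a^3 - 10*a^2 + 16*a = a*(a - 8)*(a - 1)*(a + 2)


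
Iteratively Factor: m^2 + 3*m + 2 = (m + 1)*(m + 2)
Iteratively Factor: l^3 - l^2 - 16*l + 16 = (l - 1)*(l^2 - 16) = (l - 1)*(l + 4)*(l - 4)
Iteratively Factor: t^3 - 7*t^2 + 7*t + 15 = (t - 5)*(t^2 - 2*t - 3) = (t - 5)*(t - 3)*(t + 1)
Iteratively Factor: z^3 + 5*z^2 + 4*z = (z + 4)*(z^2 + z) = (z + 1)*(z + 4)*(z)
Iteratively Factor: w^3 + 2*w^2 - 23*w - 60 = (w + 3)*(w^2 - w - 20) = (w - 5)*(w + 3)*(w + 4)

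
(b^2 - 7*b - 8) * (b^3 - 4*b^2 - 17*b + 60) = b^5 - 11*b^4 + 3*b^3 + 211*b^2 - 284*b - 480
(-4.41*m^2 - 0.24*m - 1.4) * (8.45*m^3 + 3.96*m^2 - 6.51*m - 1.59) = -37.2645*m^5 - 19.4916*m^4 + 15.9287*m^3 + 3.0303*m^2 + 9.4956*m + 2.226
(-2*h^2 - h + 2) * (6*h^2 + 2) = -12*h^4 - 6*h^3 + 8*h^2 - 2*h + 4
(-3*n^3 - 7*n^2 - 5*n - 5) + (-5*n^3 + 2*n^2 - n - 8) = -8*n^3 - 5*n^2 - 6*n - 13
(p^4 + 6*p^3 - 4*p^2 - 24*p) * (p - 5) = p^5 + p^4 - 34*p^3 - 4*p^2 + 120*p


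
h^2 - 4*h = h*(h - 4)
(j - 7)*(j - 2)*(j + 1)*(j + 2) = j^4 - 6*j^3 - 11*j^2 + 24*j + 28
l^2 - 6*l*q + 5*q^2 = (l - 5*q)*(l - q)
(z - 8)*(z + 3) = z^2 - 5*z - 24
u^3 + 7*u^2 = u^2*(u + 7)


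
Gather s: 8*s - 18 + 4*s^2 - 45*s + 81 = 4*s^2 - 37*s + 63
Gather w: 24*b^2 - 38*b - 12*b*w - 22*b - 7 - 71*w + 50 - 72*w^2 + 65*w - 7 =24*b^2 - 60*b - 72*w^2 + w*(-12*b - 6) + 36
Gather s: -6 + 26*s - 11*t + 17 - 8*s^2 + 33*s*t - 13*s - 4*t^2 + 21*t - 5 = -8*s^2 + s*(33*t + 13) - 4*t^2 + 10*t + 6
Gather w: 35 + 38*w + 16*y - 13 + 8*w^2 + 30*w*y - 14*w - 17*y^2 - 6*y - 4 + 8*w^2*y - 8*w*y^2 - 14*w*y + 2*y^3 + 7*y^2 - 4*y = w^2*(8*y + 8) + w*(-8*y^2 + 16*y + 24) + 2*y^3 - 10*y^2 + 6*y + 18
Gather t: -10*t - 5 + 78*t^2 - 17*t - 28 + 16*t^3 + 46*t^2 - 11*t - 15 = 16*t^3 + 124*t^2 - 38*t - 48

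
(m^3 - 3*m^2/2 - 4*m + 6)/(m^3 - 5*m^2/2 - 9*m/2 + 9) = (m - 2)/(m - 3)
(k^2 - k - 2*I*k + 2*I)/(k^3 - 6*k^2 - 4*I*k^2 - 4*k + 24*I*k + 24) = (k - 1)/(k^2 - 2*k*(3 + I) + 12*I)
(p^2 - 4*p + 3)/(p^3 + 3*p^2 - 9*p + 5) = (p - 3)/(p^2 + 4*p - 5)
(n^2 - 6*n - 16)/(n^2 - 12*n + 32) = (n + 2)/(n - 4)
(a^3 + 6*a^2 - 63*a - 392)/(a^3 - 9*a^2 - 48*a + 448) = (a + 7)/(a - 8)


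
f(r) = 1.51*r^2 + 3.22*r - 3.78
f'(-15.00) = -42.08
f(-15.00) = 287.67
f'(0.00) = 3.22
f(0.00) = -3.78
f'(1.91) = 8.99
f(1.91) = 7.88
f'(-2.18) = -3.36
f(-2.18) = -3.62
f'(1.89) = 8.93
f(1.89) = 7.70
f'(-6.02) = -14.96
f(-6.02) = 31.56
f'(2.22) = 9.92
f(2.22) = 10.81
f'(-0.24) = 2.50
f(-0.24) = -4.47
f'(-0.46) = 1.83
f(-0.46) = -4.94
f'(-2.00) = -2.82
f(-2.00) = -4.18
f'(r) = 3.02*r + 3.22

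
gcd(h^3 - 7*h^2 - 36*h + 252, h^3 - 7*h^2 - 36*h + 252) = h^3 - 7*h^2 - 36*h + 252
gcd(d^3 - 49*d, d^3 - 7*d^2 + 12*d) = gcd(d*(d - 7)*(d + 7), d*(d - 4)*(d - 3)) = d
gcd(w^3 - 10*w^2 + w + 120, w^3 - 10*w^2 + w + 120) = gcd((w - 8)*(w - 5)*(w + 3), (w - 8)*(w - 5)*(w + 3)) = w^3 - 10*w^2 + w + 120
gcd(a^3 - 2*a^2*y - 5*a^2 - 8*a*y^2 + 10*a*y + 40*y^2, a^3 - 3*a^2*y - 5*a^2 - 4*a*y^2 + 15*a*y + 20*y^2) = -a^2 + 4*a*y + 5*a - 20*y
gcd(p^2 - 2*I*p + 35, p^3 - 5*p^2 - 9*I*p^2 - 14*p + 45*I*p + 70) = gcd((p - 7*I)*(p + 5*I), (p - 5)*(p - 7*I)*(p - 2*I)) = p - 7*I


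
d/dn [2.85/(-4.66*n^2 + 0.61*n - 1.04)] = (26.562*n - 1.7385)/(4.66*n^2 - 0.61*n + 1.04)^2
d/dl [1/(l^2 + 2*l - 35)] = 2*(-l - 1)/(l^2 + 2*l - 35)^2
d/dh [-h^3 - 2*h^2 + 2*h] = -3*h^2 - 4*h + 2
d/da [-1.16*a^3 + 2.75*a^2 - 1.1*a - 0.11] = -3.48*a^2 + 5.5*a - 1.1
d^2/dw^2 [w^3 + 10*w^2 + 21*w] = 6*w + 20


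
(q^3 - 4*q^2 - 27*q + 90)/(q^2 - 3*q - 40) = (q^2 - 9*q + 18)/(q - 8)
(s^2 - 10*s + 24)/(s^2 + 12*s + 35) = (s^2 - 10*s + 24)/(s^2 + 12*s + 35)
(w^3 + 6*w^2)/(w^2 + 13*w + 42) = w^2/(w + 7)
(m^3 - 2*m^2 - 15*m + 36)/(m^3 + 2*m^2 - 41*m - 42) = (m^3 - 2*m^2 - 15*m + 36)/(m^3 + 2*m^2 - 41*m - 42)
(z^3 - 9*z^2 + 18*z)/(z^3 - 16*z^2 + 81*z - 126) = z/(z - 7)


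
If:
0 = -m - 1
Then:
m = -1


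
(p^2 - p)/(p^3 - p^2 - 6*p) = (1 - p)/(-p^2 + p + 6)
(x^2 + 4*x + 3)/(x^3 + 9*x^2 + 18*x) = (x + 1)/(x*(x + 6))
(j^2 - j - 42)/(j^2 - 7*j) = (j + 6)/j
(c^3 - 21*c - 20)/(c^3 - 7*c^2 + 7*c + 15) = (c + 4)/(c - 3)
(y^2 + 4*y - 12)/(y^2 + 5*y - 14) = (y + 6)/(y + 7)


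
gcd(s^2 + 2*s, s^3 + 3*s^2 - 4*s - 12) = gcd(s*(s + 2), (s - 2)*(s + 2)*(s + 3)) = s + 2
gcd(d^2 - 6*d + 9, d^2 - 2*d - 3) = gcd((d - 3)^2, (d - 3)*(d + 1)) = d - 3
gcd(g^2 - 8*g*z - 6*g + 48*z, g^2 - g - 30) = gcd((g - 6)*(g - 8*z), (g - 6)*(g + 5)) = g - 6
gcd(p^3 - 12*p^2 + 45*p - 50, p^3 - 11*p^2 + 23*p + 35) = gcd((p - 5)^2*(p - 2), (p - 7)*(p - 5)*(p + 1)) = p - 5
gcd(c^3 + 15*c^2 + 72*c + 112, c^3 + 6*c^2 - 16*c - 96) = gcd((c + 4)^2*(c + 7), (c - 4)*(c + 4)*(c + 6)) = c + 4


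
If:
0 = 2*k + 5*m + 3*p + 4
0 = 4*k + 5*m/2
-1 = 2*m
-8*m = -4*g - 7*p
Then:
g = 23/96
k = 5/16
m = -1/2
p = -17/24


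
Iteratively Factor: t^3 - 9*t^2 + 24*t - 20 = (t - 5)*(t^2 - 4*t + 4) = (t - 5)*(t - 2)*(t - 2)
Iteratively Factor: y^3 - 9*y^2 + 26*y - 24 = (y - 3)*(y^2 - 6*y + 8) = (y - 3)*(y - 2)*(y - 4)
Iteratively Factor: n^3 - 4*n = (n + 2)*(n^2 - 2*n) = n*(n + 2)*(n - 2)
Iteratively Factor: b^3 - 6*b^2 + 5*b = (b - 5)*(b^2 - b) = (b - 5)*(b - 1)*(b)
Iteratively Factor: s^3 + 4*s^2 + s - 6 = (s + 2)*(s^2 + 2*s - 3) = (s + 2)*(s + 3)*(s - 1)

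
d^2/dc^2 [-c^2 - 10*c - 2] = -2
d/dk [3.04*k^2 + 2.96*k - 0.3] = 6.08*k + 2.96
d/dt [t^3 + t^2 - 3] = t*(3*t + 2)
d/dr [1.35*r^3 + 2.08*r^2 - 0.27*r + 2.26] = 4.05*r^2 + 4.16*r - 0.27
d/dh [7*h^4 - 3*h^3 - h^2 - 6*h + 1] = 28*h^3 - 9*h^2 - 2*h - 6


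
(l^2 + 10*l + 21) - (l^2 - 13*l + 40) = 23*l - 19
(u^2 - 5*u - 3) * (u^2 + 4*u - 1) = u^4 - u^3 - 24*u^2 - 7*u + 3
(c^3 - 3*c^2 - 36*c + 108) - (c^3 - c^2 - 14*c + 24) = -2*c^2 - 22*c + 84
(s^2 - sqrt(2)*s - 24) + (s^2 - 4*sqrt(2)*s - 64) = 2*s^2 - 5*sqrt(2)*s - 88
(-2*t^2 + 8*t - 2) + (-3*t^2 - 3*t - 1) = -5*t^2 + 5*t - 3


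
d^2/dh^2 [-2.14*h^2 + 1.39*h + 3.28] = -4.28000000000000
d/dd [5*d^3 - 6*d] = 15*d^2 - 6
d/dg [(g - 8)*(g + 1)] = 2*g - 7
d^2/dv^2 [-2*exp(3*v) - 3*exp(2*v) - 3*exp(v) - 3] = (-18*exp(2*v) - 12*exp(v) - 3)*exp(v)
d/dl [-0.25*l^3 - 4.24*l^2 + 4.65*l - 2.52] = -0.75*l^2 - 8.48*l + 4.65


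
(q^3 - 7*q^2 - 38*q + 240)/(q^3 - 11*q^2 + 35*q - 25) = (q^2 - 2*q - 48)/(q^2 - 6*q + 5)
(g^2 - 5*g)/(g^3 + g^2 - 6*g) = (g - 5)/(g^2 + g - 6)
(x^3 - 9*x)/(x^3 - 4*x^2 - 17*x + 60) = x*(x + 3)/(x^2 - x - 20)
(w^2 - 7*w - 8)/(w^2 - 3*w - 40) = (w + 1)/(w + 5)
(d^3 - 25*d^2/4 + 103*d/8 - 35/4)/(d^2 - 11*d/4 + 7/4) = (d^2 - 9*d/2 + 5)/(d - 1)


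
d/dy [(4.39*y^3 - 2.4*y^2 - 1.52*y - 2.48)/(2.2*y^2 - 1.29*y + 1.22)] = (9.658*y^4 - 11.3262*y^3 + 22.5074*y^2 + 5.056*y - 5.0536)/(4.84*y^4 - 5.676*y^3 + 7.0321*y^2 - 3.1476*y + 1.4884)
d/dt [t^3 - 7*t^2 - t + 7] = 3*t^2 - 14*t - 1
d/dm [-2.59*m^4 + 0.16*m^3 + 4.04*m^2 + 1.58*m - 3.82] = -10.36*m^3 + 0.48*m^2 + 8.08*m + 1.58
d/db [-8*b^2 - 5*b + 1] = -16*b - 5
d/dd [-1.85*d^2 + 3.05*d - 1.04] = 3.05 - 3.7*d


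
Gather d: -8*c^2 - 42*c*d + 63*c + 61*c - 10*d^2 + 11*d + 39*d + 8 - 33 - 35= -8*c^2 + 124*c - 10*d^2 + d*(50 - 42*c) - 60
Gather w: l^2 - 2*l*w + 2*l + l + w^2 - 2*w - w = l^2 + 3*l + w^2 + w*(-2*l - 3)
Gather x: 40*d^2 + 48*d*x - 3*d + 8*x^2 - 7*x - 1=40*d^2 - 3*d + 8*x^2 + x*(48*d - 7) - 1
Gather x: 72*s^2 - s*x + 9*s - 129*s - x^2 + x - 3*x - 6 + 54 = 72*s^2 - 120*s - x^2 + x*(-s - 2) + 48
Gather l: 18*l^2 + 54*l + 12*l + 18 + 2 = 18*l^2 + 66*l + 20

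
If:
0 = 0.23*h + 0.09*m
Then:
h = -0.391304347826087*m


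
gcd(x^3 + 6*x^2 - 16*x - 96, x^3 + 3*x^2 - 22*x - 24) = x^2 + 2*x - 24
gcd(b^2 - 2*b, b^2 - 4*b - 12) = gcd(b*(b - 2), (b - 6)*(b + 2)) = 1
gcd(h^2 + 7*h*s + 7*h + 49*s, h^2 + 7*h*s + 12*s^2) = 1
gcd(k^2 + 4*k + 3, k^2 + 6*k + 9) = k + 3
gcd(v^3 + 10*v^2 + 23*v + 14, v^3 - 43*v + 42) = v + 7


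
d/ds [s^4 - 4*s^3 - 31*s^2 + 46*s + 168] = 4*s^3 - 12*s^2 - 62*s + 46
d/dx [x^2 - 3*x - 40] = 2*x - 3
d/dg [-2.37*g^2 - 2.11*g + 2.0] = -4.74*g - 2.11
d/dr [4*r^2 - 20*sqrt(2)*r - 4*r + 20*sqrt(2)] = 8*r - 20*sqrt(2) - 4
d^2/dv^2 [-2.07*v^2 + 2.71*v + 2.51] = -4.14000000000000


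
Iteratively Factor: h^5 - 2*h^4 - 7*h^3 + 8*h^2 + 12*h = (h - 3)*(h^4 + h^3 - 4*h^2 - 4*h) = (h - 3)*(h + 2)*(h^3 - h^2 - 2*h) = h*(h - 3)*(h + 2)*(h^2 - h - 2) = h*(h - 3)*(h + 1)*(h + 2)*(h - 2)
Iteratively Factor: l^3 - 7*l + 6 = (l - 1)*(l^2 + l - 6) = (l - 2)*(l - 1)*(l + 3)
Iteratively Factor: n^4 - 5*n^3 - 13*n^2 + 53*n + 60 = (n + 3)*(n^3 - 8*n^2 + 11*n + 20) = (n - 4)*(n + 3)*(n^2 - 4*n - 5) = (n - 4)*(n + 1)*(n + 3)*(n - 5)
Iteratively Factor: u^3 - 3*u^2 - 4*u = (u + 1)*(u^2 - 4*u) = (u - 4)*(u + 1)*(u)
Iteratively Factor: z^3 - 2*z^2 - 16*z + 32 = (z - 2)*(z^2 - 16) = (z - 4)*(z - 2)*(z + 4)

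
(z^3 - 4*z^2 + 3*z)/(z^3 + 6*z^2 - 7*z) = (z - 3)/(z + 7)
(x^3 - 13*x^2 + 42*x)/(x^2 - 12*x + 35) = x*(x - 6)/(x - 5)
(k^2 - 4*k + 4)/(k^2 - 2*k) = (k - 2)/k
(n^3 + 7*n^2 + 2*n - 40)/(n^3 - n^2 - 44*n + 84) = (n^2 + 9*n + 20)/(n^2 + n - 42)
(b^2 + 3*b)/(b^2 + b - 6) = b/(b - 2)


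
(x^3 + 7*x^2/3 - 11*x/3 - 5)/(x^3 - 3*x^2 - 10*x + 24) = (3*x^2 - 2*x - 5)/(3*(x^2 - 6*x + 8))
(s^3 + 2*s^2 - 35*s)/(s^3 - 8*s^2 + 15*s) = (s + 7)/(s - 3)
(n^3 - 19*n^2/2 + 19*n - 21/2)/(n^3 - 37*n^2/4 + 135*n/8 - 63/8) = 4*(n - 1)/(4*n - 3)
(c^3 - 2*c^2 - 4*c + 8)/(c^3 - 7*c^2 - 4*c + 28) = (c - 2)/(c - 7)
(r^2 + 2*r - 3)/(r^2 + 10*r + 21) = (r - 1)/(r + 7)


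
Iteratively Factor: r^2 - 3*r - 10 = (r - 5)*(r + 2)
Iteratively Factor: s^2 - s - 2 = (s - 2)*(s + 1)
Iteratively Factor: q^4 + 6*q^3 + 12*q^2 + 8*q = (q + 2)*(q^3 + 4*q^2 + 4*q) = (q + 2)^2*(q^2 + 2*q) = q*(q + 2)^2*(q + 2)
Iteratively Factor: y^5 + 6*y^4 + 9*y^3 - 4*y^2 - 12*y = (y + 3)*(y^4 + 3*y^3 - 4*y) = (y + 2)*(y + 3)*(y^3 + y^2 - 2*y) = (y - 1)*(y + 2)*(y + 3)*(y^2 + 2*y) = (y - 1)*(y + 2)^2*(y + 3)*(y)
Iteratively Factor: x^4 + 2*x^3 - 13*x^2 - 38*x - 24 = (x - 4)*(x^3 + 6*x^2 + 11*x + 6) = (x - 4)*(x + 1)*(x^2 + 5*x + 6) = (x - 4)*(x + 1)*(x + 2)*(x + 3)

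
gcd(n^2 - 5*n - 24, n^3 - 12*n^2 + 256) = n - 8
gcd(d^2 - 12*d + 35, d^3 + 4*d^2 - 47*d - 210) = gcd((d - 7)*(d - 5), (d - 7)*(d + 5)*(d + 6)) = d - 7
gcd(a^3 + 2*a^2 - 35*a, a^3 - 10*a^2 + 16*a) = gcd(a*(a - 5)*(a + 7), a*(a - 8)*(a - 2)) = a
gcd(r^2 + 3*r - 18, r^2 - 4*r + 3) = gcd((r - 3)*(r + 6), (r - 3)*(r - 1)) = r - 3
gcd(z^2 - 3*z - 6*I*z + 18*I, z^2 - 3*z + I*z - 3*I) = z - 3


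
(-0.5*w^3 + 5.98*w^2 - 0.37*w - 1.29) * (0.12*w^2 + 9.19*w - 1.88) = -0.06*w^5 - 3.8774*w^4 + 55.8518*w^3 - 14.7975*w^2 - 11.1595*w + 2.4252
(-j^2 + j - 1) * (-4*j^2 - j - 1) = 4*j^4 - 3*j^3 + 4*j^2 + 1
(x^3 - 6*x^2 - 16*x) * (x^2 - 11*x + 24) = x^5 - 17*x^4 + 74*x^3 + 32*x^2 - 384*x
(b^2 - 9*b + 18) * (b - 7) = b^3 - 16*b^2 + 81*b - 126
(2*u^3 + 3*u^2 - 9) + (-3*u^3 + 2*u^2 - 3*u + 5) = -u^3 + 5*u^2 - 3*u - 4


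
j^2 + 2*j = j*(j + 2)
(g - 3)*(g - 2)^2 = g^3 - 7*g^2 + 16*g - 12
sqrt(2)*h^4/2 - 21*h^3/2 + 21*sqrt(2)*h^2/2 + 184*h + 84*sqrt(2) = (h - 7*sqrt(2))*(h - 6*sqrt(2))*(h + 2*sqrt(2))*(sqrt(2)*h/2 + 1/2)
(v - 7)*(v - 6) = v^2 - 13*v + 42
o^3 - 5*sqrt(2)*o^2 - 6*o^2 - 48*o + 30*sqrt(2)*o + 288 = (o - 6)*(o - 8*sqrt(2))*(o + 3*sqrt(2))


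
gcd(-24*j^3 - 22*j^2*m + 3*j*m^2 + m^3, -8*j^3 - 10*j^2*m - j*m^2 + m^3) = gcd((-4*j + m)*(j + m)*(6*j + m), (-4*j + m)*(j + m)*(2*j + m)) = 4*j^2 + 3*j*m - m^2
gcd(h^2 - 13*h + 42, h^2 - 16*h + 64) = 1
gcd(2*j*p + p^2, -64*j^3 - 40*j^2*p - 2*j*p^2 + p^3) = 2*j + p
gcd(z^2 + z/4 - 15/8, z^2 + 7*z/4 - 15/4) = z - 5/4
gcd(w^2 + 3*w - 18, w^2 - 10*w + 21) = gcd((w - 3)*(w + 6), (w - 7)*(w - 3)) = w - 3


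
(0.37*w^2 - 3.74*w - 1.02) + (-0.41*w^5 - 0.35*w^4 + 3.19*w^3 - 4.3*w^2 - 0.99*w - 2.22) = -0.41*w^5 - 0.35*w^4 + 3.19*w^3 - 3.93*w^2 - 4.73*w - 3.24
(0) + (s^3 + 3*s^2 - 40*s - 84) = s^3 + 3*s^2 - 40*s - 84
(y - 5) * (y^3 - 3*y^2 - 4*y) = y^4 - 8*y^3 + 11*y^2 + 20*y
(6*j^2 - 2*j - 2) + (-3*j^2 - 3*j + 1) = 3*j^2 - 5*j - 1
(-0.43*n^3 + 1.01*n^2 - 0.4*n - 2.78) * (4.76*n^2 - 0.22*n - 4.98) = -2.0468*n^5 + 4.9022*n^4 + 0.0152*n^3 - 18.1746*n^2 + 2.6036*n + 13.8444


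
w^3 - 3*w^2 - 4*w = w*(w - 4)*(w + 1)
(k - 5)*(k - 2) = k^2 - 7*k + 10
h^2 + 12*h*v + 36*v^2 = (h + 6*v)^2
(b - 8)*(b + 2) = b^2 - 6*b - 16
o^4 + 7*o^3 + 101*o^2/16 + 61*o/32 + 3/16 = (o + 1/4)^2*(o + 1/2)*(o + 6)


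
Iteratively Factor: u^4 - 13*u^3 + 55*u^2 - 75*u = (u - 5)*(u^3 - 8*u^2 + 15*u) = (u - 5)^2*(u^2 - 3*u) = u*(u - 5)^2*(u - 3)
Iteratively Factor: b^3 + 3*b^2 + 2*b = (b + 1)*(b^2 + 2*b) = b*(b + 1)*(b + 2)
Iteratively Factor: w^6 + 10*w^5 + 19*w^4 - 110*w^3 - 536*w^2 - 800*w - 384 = (w + 3)*(w^5 + 7*w^4 - 2*w^3 - 104*w^2 - 224*w - 128) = (w + 3)*(w + 4)*(w^4 + 3*w^3 - 14*w^2 - 48*w - 32) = (w - 4)*(w + 3)*(w + 4)*(w^3 + 7*w^2 + 14*w + 8) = (w - 4)*(w + 2)*(w + 3)*(w + 4)*(w^2 + 5*w + 4) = (w - 4)*(w + 1)*(w + 2)*(w + 3)*(w + 4)*(w + 4)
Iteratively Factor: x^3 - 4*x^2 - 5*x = (x - 5)*(x^2 + x) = (x - 5)*(x + 1)*(x)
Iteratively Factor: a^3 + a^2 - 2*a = (a)*(a^2 + a - 2) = a*(a + 2)*(a - 1)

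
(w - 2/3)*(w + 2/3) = w^2 - 4/9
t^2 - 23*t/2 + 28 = (t - 8)*(t - 7/2)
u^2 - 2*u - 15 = (u - 5)*(u + 3)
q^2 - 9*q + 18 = (q - 6)*(q - 3)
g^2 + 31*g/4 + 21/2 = (g + 7/4)*(g + 6)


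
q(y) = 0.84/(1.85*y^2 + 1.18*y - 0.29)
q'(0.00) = -11.79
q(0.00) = -2.90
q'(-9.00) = 0.00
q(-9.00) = 0.01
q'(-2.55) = 0.09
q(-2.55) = 0.10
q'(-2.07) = 0.20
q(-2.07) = 0.16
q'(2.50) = -0.04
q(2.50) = 0.06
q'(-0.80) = 598.08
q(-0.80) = -16.80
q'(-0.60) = 7.93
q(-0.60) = -2.53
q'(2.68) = -0.04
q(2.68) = 0.05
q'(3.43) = -0.02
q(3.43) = 0.03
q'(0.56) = -3.02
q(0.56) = 0.88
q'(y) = 0.84*(-3.7*y - 1.18)/(1.85*y^2 + 1.18*y - 0.29)^2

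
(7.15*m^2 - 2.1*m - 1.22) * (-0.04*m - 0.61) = -0.286*m^3 - 4.2775*m^2 + 1.3298*m + 0.7442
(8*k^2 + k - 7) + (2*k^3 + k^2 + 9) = 2*k^3 + 9*k^2 + k + 2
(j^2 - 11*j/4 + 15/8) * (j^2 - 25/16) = j^4 - 11*j^3/4 + 5*j^2/16 + 275*j/64 - 375/128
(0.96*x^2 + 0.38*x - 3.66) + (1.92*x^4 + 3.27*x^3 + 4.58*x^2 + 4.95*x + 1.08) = 1.92*x^4 + 3.27*x^3 + 5.54*x^2 + 5.33*x - 2.58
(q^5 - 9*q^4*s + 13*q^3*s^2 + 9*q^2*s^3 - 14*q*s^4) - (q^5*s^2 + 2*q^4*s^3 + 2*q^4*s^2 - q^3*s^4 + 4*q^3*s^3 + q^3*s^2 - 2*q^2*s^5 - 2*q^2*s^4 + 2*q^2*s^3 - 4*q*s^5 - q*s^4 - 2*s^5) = -q^5*s^2 + q^5 - 2*q^4*s^3 - 2*q^4*s^2 - 9*q^4*s + q^3*s^4 - 4*q^3*s^3 + 12*q^3*s^2 + 2*q^2*s^5 + 2*q^2*s^4 + 7*q^2*s^3 + 4*q*s^5 - 13*q*s^4 + 2*s^5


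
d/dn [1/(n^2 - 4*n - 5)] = 2*(2 - n)/(-n^2 + 4*n + 5)^2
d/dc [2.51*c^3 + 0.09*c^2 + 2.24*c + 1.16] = 7.53*c^2 + 0.18*c + 2.24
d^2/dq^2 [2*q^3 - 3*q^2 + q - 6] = 12*q - 6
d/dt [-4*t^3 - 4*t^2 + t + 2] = -12*t^2 - 8*t + 1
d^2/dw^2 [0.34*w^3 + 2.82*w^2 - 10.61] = 2.04*w + 5.64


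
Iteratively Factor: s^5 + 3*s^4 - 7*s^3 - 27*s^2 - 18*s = (s + 1)*(s^4 + 2*s^3 - 9*s^2 - 18*s) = (s - 3)*(s + 1)*(s^3 + 5*s^2 + 6*s) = (s - 3)*(s + 1)*(s + 3)*(s^2 + 2*s) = (s - 3)*(s + 1)*(s + 2)*(s + 3)*(s)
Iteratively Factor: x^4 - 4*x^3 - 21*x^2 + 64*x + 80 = (x + 1)*(x^3 - 5*x^2 - 16*x + 80) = (x - 4)*(x + 1)*(x^2 - x - 20) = (x - 4)*(x + 1)*(x + 4)*(x - 5)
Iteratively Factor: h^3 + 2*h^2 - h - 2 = (h + 2)*(h^2 - 1) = (h - 1)*(h + 2)*(h + 1)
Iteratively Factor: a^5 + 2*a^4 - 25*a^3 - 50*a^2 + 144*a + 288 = (a + 4)*(a^4 - 2*a^3 - 17*a^2 + 18*a + 72) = (a + 2)*(a + 4)*(a^3 - 4*a^2 - 9*a + 36) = (a - 3)*(a + 2)*(a + 4)*(a^2 - a - 12) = (a - 4)*(a - 3)*(a + 2)*(a + 4)*(a + 3)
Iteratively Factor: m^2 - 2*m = (m - 2)*(m)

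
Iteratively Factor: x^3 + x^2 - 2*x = (x)*(x^2 + x - 2) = x*(x + 2)*(x - 1)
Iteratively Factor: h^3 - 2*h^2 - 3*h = (h - 3)*(h^2 + h) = h*(h - 3)*(h + 1)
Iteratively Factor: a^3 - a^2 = (a)*(a^2 - a) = a^2*(a - 1)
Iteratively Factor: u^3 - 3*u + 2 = (u + 2)*(u^2 - 2*u + 1) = (u - 1)*(u + 2)*(u - 1)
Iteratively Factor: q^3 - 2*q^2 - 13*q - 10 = (q + 2)*(q^2 - 4*q - 5) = (q - 5)*(q + 2)*(q + 1)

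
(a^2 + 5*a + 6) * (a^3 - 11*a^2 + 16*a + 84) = a^5 - 6*a^4 - 33*a^3 + 98*a^2 + 516*a + 504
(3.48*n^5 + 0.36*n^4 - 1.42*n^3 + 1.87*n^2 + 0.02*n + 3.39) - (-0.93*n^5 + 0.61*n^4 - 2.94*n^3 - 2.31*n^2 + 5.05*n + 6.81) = 4.41*n^5 - 0.25*n^4 + 1.52*n^3 + 4.18*n^2 - 5.03*n - 3.42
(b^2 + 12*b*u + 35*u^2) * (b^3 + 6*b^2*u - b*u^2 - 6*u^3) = b^5 + 18*b^4*u + 106*b^3*u^2 + 192*b^2*u^3 - 107*b*u^4 - 210*u^5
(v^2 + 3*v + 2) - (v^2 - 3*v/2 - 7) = 9*v/2 + 9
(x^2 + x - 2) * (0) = 0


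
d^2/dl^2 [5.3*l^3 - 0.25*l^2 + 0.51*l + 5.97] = 31.8*l - 0.5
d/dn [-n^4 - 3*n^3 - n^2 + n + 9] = -4*n^3 - 9*n^2 - 2*n + 1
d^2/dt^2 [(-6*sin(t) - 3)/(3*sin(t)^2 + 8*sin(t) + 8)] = 6*(9*sin(t)^5 - 6*sin(t)^4 - 126*sin(t)^3 - 107*sin(t)^2 + 104*sin(t) + 88)/(3*sin(t)^2 + 8*sin(t) + 8)^3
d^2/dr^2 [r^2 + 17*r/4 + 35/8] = 2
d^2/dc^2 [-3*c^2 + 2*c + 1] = -6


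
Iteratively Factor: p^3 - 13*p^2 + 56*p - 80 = (p - 5)*(p^2 - 8*p + 16) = (p - 5)*(p - 4)*(p - 4)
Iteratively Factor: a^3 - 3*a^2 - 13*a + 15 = (a - 5)*(a^2 + 2*a - 3) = (a - 5)*(a - 1)*(a + 3)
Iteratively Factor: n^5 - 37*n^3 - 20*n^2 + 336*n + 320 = (n + 4)*(n^4 - 4*n^3 - 21*n^2 + 64*n + 80) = (n + 1)*(n + 4)*(n^3 - 5*n^2 - 16*n + 80) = (n - 4)*(n + 1)*(n + 4)*(n^2 - n - 20) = (n - 4)*(n + 1)*(n + 4)^2*(n - 5)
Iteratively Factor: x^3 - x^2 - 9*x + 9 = (x - 1)*(x^2 - 9) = (x - 3)*(x - 1)*(x + 3)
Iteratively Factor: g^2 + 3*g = (g)*(g + 3)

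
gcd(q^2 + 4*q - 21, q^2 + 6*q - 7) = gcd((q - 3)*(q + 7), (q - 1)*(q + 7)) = q + 7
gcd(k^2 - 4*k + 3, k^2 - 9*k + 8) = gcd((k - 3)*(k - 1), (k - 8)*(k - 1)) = k - 1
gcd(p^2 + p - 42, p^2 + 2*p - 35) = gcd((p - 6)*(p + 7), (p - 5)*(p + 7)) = p + 7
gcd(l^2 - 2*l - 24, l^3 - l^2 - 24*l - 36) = l - 6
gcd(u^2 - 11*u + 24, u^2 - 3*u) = u - 3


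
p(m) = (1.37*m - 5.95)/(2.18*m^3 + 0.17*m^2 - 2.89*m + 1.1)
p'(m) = (1.37*m - 5.95)*(-6.54*m^2 - 0.34*m + 2.89)/(2.18*m^3 + 0.17*m^2 - 2.89*m + 1.1)^2 + 1.37/(2.18*m^3 + 0.17*m^2 - 2.89*m + 1.1)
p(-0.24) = -3.54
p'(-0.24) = -4.41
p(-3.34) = 0.15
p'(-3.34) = 0.13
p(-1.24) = -9.70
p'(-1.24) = 84.70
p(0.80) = -374.54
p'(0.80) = 45408.51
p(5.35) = 0.00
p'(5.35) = 0.00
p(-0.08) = -4.55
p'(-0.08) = -8.80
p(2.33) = -0.12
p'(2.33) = 0.24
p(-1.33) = -67.20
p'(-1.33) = 4790.98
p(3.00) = -0.03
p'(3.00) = 0.06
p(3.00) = -0.03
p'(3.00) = 0.06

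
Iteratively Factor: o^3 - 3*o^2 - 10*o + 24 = (o + 3)*(o^2 - 6*o + 8) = (o - 4)*(o + 3)*(o - 2)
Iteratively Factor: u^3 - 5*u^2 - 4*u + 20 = (u - 5)*(u^2 - 4) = (u - 5)*(u - 2)*(u + 2)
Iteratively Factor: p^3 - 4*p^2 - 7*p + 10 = (p + 2)*(p^2 - 6*p + 5) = (p - 1)*(p + 2)*(p - 5)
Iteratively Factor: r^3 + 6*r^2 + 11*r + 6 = (r + 2)*(r^2 + 4*r + 3) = (r + 2)*(r + 3)*(r + 1)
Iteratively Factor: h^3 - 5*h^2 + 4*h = (h)*(h^2 - 5*h + 4) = h*(h - 4)*(h - 1)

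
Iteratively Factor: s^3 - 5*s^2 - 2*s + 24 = (s + 2)*(s^2 - 7*s + 12) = (s - 4)*(s + 2)*(s - 3)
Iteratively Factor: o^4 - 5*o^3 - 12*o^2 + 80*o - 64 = (o - 4)*(o^3 - o^2 - 16*o + 16) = (o - 4)*(o + 4)*(o^2 - 5*o + 4) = (o - 4)*(o - 1)*(o + 4)*(o - 4)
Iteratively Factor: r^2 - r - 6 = (r + 2)*(r - 3)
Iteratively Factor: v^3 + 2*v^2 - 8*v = (v)*(v^2 + 2*v - 8) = v*(v - 2)*(v + 4)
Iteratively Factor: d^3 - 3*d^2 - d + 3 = (d + 1)*(d^2 - 4*d + 3) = (d - 1)*(d + 1)*(d - 3)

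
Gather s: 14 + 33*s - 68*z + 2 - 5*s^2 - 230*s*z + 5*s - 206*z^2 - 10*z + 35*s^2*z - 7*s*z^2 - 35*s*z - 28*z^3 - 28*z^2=s^2*(35*z - 5) + s*(-7*z^2 - 265*z + 38) - 28*z^3 - 234*z^2 - 78*z + 16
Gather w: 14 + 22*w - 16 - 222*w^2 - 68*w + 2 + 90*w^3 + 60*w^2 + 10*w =90*w^3 - 162*w^2 - 36*w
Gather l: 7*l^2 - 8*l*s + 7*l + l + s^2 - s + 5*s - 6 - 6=7*l^2 + l*(8 - 8*s) + s^2 + 4*s - 12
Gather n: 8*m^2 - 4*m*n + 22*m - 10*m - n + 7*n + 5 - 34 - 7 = 8*m^2 + 12*m + n*(6 - 4*m) - 36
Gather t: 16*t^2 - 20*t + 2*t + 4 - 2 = 16*t^2 - 18*t + 2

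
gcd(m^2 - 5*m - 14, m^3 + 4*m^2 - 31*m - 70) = m + 2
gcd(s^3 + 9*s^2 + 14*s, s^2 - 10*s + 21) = 1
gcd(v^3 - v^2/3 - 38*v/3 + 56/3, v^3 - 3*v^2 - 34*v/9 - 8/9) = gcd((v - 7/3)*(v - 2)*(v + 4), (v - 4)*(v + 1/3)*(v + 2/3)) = 1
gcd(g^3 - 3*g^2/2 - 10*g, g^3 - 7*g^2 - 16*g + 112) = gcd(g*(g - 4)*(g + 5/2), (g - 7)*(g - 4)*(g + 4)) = g - 4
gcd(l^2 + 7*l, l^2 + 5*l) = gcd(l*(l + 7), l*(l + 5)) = l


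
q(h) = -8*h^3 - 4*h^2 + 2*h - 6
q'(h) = -24*h^2 - 8*h + 2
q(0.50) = -7.00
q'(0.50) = -8.00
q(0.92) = -13.78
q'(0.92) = -25.67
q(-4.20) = 507.74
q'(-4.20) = -387.76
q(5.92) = -1794.14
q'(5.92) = -886.47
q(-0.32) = -6.79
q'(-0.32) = 2.10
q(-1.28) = 1.66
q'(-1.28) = -27.08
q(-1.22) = 0.13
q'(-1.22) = -23.96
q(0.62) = -8.20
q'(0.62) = -12.19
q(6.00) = -1866.00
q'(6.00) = -910.00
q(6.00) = -1866.00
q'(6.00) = -910.00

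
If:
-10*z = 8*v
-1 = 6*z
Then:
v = 5/24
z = -1/6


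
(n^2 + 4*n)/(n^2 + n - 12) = n/(n - 3)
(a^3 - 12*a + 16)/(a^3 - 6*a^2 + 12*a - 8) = (a + 4)/(a - 2)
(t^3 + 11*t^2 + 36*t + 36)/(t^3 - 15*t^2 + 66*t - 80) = (t^3 + 11*t^2 + 36*t + 36)/(t^3 - 15*t^2 + 66*t - 80)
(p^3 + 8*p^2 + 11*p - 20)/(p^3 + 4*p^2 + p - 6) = (p^2 + 9*p + 20)/(p^2 + 5*p + 6)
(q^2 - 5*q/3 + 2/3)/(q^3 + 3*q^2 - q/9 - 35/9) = 3*(3*q - 2)/(9*q^2 + 36*q + 35)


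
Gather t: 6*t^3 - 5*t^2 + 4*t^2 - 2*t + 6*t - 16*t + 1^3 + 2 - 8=6*t^3 - t^2 - 12*t - 5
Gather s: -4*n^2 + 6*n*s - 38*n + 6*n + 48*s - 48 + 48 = -4*n^2 - 32*n + s*(6*n + 48)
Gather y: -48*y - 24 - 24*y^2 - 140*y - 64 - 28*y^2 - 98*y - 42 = -52*y^2 - 286*y - 130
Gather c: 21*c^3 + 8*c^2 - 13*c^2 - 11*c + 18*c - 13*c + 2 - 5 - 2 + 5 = 21*c^3 - 5*c^2 - 6*c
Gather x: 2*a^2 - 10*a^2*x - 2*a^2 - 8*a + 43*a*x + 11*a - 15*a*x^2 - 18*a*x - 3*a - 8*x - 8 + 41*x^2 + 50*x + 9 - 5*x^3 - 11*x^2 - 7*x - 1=-5*x^3 + x^2*(30 - 15*a) + x*(-10*a^2 + 25*a + 35)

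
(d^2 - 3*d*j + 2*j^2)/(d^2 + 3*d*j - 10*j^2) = (d - j)/(d + 5*j)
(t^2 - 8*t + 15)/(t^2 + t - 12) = (t - 5)/(t + 4)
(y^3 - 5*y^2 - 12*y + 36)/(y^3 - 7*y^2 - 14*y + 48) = (y - 6)/(y - 8)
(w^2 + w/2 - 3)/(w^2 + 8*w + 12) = (w - 3/2)/(w + 6)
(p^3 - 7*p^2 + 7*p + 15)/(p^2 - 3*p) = p - 4 - 5/p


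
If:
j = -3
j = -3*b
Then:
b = 1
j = -3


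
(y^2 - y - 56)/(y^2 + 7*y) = (y - 8)/y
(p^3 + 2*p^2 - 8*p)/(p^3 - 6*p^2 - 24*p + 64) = p/(p - 8)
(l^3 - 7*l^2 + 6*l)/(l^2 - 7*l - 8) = l*(-l^2 + 7*l - 6)/(-l^2 + 7*l + 8)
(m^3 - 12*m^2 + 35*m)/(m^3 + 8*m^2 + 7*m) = (m^2 - 12*m + 35)/(m^2 + 8*m + 7)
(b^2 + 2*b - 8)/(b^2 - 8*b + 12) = (b + 4)/(b - 6)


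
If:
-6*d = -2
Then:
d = 1/3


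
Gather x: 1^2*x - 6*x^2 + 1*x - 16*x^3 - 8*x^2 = -16*x^3 - 14*x^2 + 2*x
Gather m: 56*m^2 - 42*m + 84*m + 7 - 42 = 56*m^2 + 42*m - 35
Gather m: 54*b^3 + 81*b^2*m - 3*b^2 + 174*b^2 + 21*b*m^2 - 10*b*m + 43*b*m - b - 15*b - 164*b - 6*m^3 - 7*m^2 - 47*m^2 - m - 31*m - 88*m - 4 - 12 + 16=54*b^3 + 171*b^2 - 180*b - 6*m^3 + m^2*(21*b - 54) + m*(81*b^2 + 33*b - 120)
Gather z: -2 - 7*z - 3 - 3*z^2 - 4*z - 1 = -3*z^2 - 11*z - 6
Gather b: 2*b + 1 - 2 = 2*b - 1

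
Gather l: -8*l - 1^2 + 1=-8*l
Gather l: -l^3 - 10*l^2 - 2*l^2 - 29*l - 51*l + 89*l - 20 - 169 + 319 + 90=-l^3 - 12*l^2 + 9*l + 220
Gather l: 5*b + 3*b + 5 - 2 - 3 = 8*b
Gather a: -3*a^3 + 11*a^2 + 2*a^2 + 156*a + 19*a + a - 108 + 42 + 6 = -3*a^3 + 13*a^2 + 176*a - 60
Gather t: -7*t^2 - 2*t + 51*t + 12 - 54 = -7*t^2 + 49*t - 42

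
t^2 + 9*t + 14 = (t + 2)*(t + 7)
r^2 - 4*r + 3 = (r - 3)*(r - 1)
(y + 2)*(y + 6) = y^2 + 8*y + 12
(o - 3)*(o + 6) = o^2 + 3*o - 18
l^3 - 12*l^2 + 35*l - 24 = (l - 8)*(l - 3)*(l - 1)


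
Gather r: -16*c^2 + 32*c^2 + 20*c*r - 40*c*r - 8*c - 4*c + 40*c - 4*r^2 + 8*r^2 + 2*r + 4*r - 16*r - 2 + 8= 16*c^2 + 28*c + 4*r^2 + r*(-20*c - 10) + 6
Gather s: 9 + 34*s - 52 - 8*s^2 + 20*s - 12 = -8*s^2 + 54*s - 55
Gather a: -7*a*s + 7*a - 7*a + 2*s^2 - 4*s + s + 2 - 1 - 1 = -7*a*s + 2*s^2 - 3*s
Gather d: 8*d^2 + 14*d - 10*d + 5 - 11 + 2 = 8*d^2 + 4*d - 4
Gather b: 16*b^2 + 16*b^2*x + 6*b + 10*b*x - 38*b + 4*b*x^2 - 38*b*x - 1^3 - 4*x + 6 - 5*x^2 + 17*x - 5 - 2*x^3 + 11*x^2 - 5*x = b^2*(16*x + 16) + b*(4*x^2 - 28*x - 32) - 2*x^3 + 6*x^2 + 8*x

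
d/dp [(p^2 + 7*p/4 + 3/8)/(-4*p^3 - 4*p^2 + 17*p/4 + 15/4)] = (128*p^4 + 448*p^3 + 504*p^2 + 336*p + 159)/(2*(256*p^6 + 512*p^5 - 288*p^4 - 1024*p^3 - 191*p^2 + 510*p + 225))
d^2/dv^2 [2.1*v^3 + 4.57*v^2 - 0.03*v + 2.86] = 12.6*v + 9.14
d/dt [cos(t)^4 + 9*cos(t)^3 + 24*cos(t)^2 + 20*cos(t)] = -(4*cos(t)^3 + 27*cos(t)^2 + 48*cos(t) + 20)*sin(t)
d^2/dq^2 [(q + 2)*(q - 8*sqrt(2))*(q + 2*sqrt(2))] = 6*q - 12*sqrt(2) + 4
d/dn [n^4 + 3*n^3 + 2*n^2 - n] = 4*n^3 + 9*n^2 + 4*n - 1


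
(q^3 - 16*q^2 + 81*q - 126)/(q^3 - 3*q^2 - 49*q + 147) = (q - 6)/(q + 7)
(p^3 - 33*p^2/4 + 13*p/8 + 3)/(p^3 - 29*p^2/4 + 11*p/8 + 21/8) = (p - 8)/(p - 7)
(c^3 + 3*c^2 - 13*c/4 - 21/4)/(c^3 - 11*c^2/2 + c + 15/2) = (c + 7/2)/(c - 5)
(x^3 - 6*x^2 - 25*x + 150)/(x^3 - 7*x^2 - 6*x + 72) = (x^2 - 25)/(x^2 - x - 12)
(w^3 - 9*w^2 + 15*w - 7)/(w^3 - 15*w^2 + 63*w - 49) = (w - 1)/(w - 7)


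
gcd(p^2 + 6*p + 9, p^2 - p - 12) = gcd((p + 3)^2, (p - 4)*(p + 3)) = p + 3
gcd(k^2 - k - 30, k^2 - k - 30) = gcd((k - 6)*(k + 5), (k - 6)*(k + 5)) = k^2 - k - 30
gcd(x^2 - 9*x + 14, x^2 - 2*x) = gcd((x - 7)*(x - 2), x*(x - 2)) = x - 2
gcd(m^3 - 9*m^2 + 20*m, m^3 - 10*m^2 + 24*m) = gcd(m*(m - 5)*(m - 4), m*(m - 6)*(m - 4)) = m^2 - 4*m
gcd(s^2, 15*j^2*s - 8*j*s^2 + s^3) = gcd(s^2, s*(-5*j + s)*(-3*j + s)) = s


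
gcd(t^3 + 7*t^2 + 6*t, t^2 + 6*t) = t^2 + 6*t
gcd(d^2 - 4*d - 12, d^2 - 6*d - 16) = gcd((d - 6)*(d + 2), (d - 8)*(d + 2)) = d + 2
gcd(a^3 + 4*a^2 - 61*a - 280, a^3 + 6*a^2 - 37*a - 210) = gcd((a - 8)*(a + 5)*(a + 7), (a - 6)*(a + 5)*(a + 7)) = a^2 + 12*a + 35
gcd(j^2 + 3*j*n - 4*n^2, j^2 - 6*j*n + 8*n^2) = 1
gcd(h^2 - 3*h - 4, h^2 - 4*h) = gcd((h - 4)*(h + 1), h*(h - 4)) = h - 4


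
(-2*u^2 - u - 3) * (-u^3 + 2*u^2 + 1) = 2*u^5 - 3*u^4 + u^3 - 8*u^2 - u - 3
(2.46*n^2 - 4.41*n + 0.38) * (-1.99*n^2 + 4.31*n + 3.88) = -4.8954*n^4 + 19.3785*n^3 - 10.2185*n^2 - 15.473*n + 1.4744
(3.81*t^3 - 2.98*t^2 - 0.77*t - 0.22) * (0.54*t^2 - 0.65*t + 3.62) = 2.0574*t^5 - 4.0857*t^4 + 15.3134*t^3 - 10.4059*t^2 - 2.6444*t - 0.7964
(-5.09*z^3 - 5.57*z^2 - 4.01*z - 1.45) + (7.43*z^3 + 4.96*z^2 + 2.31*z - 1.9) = 2.34*z^3 - 0.61*z^2 - 1.7*z - 3.35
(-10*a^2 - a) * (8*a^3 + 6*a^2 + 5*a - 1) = -80*a^5 - 68*a^4 - 56*a^3 + 5*a^2 + a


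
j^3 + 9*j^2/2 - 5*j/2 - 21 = (j - 2)*(j + 3)*(j + 7/2)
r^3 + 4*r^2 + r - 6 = (r - 1)*(r + 2)*(r + 3)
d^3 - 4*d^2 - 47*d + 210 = (d - 6)*(d - 5)*(d + 7)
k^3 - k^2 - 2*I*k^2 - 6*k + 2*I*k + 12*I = (k - 3)*(k + 2)*(k - 2*I)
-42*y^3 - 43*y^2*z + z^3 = (-7*y + z)*(y + z)*(6*y + z)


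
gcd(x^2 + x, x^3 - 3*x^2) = x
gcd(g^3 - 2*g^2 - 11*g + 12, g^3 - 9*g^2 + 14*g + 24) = g - 4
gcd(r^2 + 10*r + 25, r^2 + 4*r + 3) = 1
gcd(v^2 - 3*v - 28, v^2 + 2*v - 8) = v + 4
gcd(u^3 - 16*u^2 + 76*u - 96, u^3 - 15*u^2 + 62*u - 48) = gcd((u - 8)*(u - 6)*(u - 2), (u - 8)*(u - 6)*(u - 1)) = u^2 - 14*u + 48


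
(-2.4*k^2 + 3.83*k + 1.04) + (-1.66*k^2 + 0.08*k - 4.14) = -4.06*k^2 + 3.91*k - 3.1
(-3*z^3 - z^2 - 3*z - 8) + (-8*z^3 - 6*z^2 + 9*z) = -11*z^3 - 7*z^2 + 6*z - 8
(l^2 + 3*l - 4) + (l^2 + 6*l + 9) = 2*l^2 + 9*l + 5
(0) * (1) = 0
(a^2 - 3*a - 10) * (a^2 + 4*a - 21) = a^4 + a^3 - 43*a^2 + 23*a + 210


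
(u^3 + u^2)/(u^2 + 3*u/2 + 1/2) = 2*u^2/(2*u + 1)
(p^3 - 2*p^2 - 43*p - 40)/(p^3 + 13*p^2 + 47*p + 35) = (p - 8)/(p + 7)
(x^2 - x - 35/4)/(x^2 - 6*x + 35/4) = (2*x + 5)/(2*x - 5)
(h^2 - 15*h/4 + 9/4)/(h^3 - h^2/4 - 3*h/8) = 2*(h - 3)/(h*(2*h + 1))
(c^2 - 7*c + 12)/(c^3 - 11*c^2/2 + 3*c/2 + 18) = 2/(2*c + 3)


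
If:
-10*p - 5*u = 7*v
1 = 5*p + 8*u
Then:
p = -56*v/55 - 1/11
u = 7*v/11 + 2/11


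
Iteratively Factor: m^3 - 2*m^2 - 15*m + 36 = (m - 3)*(m^2 + m - 12) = (m - 3)*(m + 4)*(m - 3)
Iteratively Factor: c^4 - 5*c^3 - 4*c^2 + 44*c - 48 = (c + 3)*(c^3 - 8*c^2 + 20*c - 16) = (c - 4)*(c + 3)*(c^2 - 4*c + 4) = (c - 4)*(c - 2)*(c + 3)*(c - 2)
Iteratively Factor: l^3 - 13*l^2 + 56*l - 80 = (l - 4)*(l^2 - 9*l + 20) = (l - 5)*(l - 4)*(l - 4)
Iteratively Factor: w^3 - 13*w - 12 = (w + 1)*(w^2 - w - 12) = (w + 1)*(w + 3)*(w - 4)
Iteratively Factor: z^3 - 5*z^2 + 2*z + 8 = (z - 2)*(z^2 - 3*z - 4) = (z - 2)*(z + 1)*(z - 4)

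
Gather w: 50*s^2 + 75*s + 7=50*s^2 + 75*s + 7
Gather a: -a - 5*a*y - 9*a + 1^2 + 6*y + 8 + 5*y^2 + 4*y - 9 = a*(-5*y - 10) + 5*y^2 + 10*y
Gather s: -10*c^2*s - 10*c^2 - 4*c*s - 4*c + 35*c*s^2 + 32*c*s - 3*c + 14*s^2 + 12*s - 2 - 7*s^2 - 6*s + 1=-10*c^2 - 7*c + s^2*(35*c + 7) + s*(-10*c^2 + 28*c + 6) - 1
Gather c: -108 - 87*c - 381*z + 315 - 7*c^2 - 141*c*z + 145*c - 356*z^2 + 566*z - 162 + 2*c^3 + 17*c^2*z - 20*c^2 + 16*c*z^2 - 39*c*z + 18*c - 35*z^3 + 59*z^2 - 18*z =2*c^3 + c^2*(17*z - 27) + c*(16*z^2 - 180*z + 76) - 35*z^3 - 297*z^2 + 167*z + 45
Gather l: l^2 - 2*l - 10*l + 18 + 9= l^2 - 12*l + 27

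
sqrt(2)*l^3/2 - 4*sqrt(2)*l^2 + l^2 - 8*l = l*(l - 8)*(sqrt(2)*l/2 + 1)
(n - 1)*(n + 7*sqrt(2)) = n^2 - n + 7*sqrt(2)*n - 7*sqrt(2)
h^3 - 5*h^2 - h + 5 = (h - 5)*(h - 1)*(h + 1)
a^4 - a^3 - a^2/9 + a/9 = a*(a - 1)*(a - 1/3)*(a + 1/3)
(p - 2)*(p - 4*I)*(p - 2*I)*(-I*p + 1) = -I*p^4 - 5*p^3 + 2*I*p^3 + 10*p^2 + 2*I*p^2 - 8*p - 4*I*p + 16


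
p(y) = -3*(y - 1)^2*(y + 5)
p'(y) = -3*(y - 1)^2 - 3*(y + 5)*(2*y - 2) = 9*(-y - 3)*(y - 1)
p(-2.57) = -92.91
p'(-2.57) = 13.82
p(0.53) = -3.66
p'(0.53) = 14.93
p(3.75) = -198.52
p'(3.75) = -167.06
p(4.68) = -393.27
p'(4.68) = -254.36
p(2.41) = -44.20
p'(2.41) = -68.65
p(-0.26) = -22.58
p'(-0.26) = 31.07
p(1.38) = -2.76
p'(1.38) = -14.98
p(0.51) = -3.97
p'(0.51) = 15.48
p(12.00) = -6171.00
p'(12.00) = -1485.00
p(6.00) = -825.00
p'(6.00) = -405.00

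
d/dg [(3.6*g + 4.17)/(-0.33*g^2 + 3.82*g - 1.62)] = (1.188*g^2 + 2.7522*g - 21.7614)/(0.1089*g^4 - 2.5212*g^3 + 15.6616*g^2 - 12.3768*g + 2.6244)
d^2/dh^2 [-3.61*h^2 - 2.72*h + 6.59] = -7.22000000000000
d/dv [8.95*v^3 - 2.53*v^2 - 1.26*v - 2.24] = 26.85*v^2 - 5.06*v - 1.26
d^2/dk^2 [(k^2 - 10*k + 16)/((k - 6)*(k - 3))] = 2*(-k^3 - 6*k^2 + 108*k - 288)/(k^6 - 27*k^5 + 297*k^4 - 1701*k^3 + 5346*k^2 - 8748*k + 5832)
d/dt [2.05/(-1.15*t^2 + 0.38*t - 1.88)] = (4.715*t - 0.779)/(1.15*t^2 - 0.38*t + 1.88)^2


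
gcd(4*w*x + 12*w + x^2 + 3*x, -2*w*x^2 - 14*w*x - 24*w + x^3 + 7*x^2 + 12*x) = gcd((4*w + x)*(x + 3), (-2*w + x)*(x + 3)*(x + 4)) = x + 3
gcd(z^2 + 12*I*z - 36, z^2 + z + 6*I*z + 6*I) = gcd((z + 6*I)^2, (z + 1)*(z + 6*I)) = z + 6*I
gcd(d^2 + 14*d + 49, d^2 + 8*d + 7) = d + 7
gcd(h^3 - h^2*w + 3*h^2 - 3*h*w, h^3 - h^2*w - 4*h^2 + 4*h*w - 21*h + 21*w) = -h^2 + h*w - 3*h + 3*w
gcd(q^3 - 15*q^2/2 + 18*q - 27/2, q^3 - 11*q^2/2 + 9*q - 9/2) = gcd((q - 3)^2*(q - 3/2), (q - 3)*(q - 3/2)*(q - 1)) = q^2 - 9*q/2 + 9/2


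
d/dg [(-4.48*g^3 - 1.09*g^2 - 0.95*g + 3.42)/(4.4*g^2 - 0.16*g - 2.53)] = (-19.712*g^4 + 1.4336*g^3 + 38.3576*g^2 - 24.5806*g + 2.9507)/(19.36*g^4 - 1.408*g^3 - 22.2384*g^2 + 0.8096*g + 6.4009)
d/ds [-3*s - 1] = -3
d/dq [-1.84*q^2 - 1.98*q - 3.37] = -3.68*q - 1.98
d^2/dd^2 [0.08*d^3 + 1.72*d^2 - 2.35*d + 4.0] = 0.48*d + 3.44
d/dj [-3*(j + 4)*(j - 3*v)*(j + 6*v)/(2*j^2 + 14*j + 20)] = 3*((j + 4)*(j - 3*v)*(j + 6*v)*(2*j + 7) - (j^2 + 7*j + 10)*((j + 4)*(j - 3*v) + (j + 4)*(j + 6*v) + (j - 3*v)*(j + 6*v)))/(2*(j^2 + 7*j + 10)^2)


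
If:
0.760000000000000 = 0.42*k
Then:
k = 1.81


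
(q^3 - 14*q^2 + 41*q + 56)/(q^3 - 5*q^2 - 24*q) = (q^2 - 6*q - 7)/(q*(q + 3))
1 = 1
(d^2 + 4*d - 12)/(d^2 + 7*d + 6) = (d - 2)/(d + 1)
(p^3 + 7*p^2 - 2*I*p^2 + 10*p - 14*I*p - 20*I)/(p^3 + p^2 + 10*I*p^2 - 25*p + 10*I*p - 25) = (p^3 + p^2*(7 - 2*I) + p*(10 - 14*I) - 20*I)/(p^3 + p^2*(1 + 10*I) + p*(-25 + 10*I) - 25)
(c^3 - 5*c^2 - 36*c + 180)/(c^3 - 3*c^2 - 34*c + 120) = (c - 6)/(c - 4)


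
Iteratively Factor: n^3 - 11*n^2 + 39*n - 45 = (n - 3)*(n^2 - 8*n + 15) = (n - 3)^2*(n - 5)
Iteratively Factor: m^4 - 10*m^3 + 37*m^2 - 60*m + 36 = (m - 2)*(m^3 - 8*m^2 + 21*m - 18) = (m - 3)*(m - 2)*(m^2 - 5*m + 6) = (m - 3)*(m - 2)^2*(m - 3)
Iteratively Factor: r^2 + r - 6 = (r - 2)*(r + 3)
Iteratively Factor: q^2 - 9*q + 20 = (q - 5)*(q - 4)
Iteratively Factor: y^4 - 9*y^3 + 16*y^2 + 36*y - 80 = (y - 2)*(y^3 - 7*y^2 + 2*y + 40) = (y - 5)*(y - 2)*(y^2 - 2*y - 8) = (y - 5)*(y - 2)*(y + 2)*(y - 4)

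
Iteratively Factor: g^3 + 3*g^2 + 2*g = (g)*(g^2 + 3*g + 2) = g*(g + 1)*(g + 2)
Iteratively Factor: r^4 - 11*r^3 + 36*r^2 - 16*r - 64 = (r - 4)*(r^3 - 7*r^2 + 8*r + 16) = (r - 4)^2*(r^2 - 3*r - 4) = (r - 4)^3*(r + 1)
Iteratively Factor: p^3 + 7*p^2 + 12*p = (p + 4)*(p^2 + 3*p) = p*(p + 4)*(p + 3)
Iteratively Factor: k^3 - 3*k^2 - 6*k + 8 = (k - 4)*(k^2 + k - 2) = (k - 4)*(k + 2)*(k - 1)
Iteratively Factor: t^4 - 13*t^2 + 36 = (t + 3)*(t^3 - 3*t^2 - 4*t + 12) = (t + 2)*(t + 3)*(t^2 - 5*t + 6) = (t - 2)*(t + 2)*(t + 3)*(t - 3)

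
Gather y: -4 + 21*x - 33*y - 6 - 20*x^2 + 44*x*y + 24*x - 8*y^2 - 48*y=-20*x^2 + 45*x - 8*y^2 + y*(44*x - 81) - 10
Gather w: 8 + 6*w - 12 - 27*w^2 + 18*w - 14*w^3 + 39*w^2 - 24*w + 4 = -14*w^3 + 12*w^2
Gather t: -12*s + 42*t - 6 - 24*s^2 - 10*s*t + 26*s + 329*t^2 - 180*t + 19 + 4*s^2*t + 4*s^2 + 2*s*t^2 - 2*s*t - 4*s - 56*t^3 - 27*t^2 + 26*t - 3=-20*s^2 + 10*s - 56*t^3 + t^2*(2*s + 302) + t*(4*s^2 - 12*s - 112) + 10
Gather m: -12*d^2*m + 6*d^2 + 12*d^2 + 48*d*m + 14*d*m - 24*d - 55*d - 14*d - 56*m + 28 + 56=18*d^2 - 93*d + m*(-12*d^2 + 62*d - 56) + 84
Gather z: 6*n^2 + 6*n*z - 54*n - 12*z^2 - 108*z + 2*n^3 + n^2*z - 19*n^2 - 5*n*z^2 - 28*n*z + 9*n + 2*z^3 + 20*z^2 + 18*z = 2*n^3 - 13*n^2 - 45*n + 2*z^3 + z^2*(8 - 5*n) + z*(n^2 - 22*n - 90)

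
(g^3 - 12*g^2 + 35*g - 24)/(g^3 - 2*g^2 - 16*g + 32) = (g^3 - 12*g^2 + 35*g - 24)/(g^3 - 2*g^2 - 16*g + 32)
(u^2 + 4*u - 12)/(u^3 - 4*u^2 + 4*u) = (u + 6)/(u*(u - 2))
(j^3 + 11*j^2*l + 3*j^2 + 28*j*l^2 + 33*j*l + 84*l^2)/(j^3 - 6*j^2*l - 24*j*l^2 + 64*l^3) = (j^2 + 7*j*l + 3*j + 21*l)/(j^2 - 10*j*l + 16*l^2)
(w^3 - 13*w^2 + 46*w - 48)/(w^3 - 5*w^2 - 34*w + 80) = (w - 3)/(w + 5)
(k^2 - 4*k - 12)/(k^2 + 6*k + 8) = (k - 6)/(k + 4)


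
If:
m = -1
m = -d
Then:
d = 1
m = -1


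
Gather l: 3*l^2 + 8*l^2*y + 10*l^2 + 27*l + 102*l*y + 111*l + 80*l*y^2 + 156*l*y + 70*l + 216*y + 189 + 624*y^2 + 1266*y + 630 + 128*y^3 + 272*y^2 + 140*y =l^2*(8*y + 13) + l*(80*y^2 + 258*y + 208) + 128*y^3 + 896*y^2 + 1622*y + 819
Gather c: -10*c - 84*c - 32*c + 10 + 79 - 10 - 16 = 63 - 126*c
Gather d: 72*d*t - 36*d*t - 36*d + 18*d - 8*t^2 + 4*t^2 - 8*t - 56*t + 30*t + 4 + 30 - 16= d*(36*t - 18) - 4*t^2 - 34*t + 18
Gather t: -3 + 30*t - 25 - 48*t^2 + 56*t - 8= -48*t^2 + 86*t - 36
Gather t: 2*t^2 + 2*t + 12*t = 2*t^2 + 14*t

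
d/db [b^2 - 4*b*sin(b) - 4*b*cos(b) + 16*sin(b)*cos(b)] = -4*sqrt(2)*b*cos(b + pi/4) + 2*b - 4*sqrt(2)*sin(b + pi/4) + 16*cos(2*b)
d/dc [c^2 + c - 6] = 2*c + 1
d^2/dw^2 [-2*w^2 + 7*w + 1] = -4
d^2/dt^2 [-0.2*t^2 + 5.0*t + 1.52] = -0.400000000000000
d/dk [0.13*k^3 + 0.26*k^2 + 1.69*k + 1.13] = 0.39*k^2 + 0.52*k + 1.69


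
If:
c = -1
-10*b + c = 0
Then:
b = -1/10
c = -1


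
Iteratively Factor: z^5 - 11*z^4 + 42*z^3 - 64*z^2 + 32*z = (z - 4)*(z^4 - 7*z^3 + 14*z^2 - 8*z) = (z - 4)*(z - 1)*(z^3 - 6*z^2 + 8*z) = (z - 4)^2*(z - 1)*(z^2 - 2*z) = (z - 4)^2*(z - 2)*(z - 1)*(z)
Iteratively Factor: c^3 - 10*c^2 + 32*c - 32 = (c - 2)*(c^2 - 8*c + 16) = (c - 4)*(c - 2)*(c - 4)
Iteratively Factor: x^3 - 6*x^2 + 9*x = (x - 3)*(x^2 - 3*x) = x*(x - 3)*(x - 3)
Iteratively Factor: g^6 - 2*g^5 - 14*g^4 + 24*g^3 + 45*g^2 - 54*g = (g - 3)*(g^5 + g^4 - 11*g^3 - 9*g^2 + 18*g) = (g - 3)*(g - 1)*(g^4 + 2*g^3 - 9*g^2 - 18*g) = (g - 3)^2*(g - 1)*(g^3 + 5*g^2 + 6*g) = g*(g - 3)^2*(g - 1)*(g^2 + 5*g + 6) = g*(g - 3)^2*(g - 1)*(g + 2)*(g + 3)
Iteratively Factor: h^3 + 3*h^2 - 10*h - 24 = (h + 4)*(h^2 - h - 6) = (h - 3)*(h + 4)*(h + 2)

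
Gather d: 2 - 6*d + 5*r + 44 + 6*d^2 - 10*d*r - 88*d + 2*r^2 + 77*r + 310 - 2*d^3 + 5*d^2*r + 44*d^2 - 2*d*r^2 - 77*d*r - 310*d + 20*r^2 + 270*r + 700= -2*d^3 + d^2*(5*r + 50) + d*(-2*r^2 - 87*r - 404) + 22*r^2 + 352*r + 1056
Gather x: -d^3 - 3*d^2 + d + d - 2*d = -d^3 - 3*d^2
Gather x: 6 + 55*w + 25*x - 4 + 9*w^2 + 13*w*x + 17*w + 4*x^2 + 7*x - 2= 9*w^2 + 72*w + 4*x^2 + x*(13*w + 32)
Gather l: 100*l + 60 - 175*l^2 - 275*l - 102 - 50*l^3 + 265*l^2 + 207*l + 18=-50*l^3 + 90*l^2 + 32*l - 24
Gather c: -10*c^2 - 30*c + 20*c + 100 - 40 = -10*c^2 - 10*c + 60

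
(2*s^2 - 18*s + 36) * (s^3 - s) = 2*s^5 - 18*s^4 + 34*s^3 + 18*s^2 - 36*s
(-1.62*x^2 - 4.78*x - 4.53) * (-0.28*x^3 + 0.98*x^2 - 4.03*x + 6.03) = 0.4536*x^5 - 0.2492*x^4 + 3.1126*x^3 + 5.0554*x^2 - 10.5675*x - 27.3159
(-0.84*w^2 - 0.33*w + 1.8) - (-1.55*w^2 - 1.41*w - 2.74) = 0.71*w^2 + 1.08*w + 4.54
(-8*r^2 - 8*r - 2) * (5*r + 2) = -40*r^3 - 56*r^2 - 26*r - 4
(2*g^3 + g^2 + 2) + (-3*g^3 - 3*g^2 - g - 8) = -g^3 - 2*g^2 - g - 6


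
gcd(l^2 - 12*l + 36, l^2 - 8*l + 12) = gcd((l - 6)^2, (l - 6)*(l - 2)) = l - 6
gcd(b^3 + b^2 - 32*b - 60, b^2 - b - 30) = b^2 - b - 30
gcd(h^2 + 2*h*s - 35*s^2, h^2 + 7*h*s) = h + 7*s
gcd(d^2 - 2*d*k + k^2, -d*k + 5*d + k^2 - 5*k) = d - k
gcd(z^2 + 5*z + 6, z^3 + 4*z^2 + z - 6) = z^2 + 5*z + 6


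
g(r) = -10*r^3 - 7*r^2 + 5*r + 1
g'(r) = -30*r^2 - 14*r + 5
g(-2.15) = 57.28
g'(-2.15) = -103.58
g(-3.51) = 329.64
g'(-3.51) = -315.46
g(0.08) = 1.35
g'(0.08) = 3.69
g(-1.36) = 6.41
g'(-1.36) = -31.45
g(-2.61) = 118.06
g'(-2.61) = -162.82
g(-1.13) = 0.84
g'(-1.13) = -17.49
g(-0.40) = -1.48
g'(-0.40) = 5.80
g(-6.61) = 2550.15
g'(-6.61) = -1213.22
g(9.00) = -7811.00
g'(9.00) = -2551.00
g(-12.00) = 16213.00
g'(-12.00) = -4147.00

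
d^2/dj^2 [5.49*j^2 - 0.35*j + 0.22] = 10.9800000000000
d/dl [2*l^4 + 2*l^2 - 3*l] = 8*l^3 + 4*l - 3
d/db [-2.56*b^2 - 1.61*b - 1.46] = -5.12*b - 1.61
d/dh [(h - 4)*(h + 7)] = 2*h + 3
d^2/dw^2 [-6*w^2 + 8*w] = -12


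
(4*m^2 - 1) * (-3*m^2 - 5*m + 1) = -12*m^4 - 20*m^3 + 7*m^2 + 5*m - 1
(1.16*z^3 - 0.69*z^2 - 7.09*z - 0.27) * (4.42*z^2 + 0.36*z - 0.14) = 5.1272*z^5 - 2.6322*z^4 - 31.7486*z^3 - 3.6492*z^2 + 0.8954*z + 0.0378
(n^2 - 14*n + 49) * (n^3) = n^5 - 14*n^4 + 49*n^3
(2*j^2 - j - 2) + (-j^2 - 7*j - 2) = j^2 - 8*j - 4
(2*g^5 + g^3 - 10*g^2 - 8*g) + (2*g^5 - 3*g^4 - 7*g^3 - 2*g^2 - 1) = 4*g^5 - 3*g^4 - 6*g^3 - 12*g^2 - 8*g - 1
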